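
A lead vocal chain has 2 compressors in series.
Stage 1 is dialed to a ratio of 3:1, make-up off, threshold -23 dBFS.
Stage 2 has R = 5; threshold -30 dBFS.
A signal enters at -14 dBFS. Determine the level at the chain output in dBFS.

Stage 1: 9 dB above -23 dBFS, reduced 3:1 to 3 dB above → -20 dBFS.
Stage 2: overshoot 10 dB → 10/5 = 2 dB → -28 dBFS.

-28 dBFS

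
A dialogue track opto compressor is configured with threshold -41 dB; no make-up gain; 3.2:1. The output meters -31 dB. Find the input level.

Post-compression overshoot = -31 − (-41) = 10 dB.
Before 3.2:1 compression the overshoot was 10 × 3.2 = 32 dB, so input = -41 + 32 = -9 dB.

-9 dB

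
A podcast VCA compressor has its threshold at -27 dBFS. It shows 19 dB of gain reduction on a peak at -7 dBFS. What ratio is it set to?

Input overshoot = -7 − (-27) = 20 dB.
Output overshoot = 20 − 19 = 1 dB.
Ratio = input overshoot / output overshoot = 20 / 1 = 20.

20:1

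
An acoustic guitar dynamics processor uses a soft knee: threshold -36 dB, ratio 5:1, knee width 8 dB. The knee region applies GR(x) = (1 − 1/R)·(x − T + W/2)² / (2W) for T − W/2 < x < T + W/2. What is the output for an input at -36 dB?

-36.8 dB

x − T + W/2 = -36 − (-36) + 4 = 4.
GR = (1 − 1/5) × 4² / 16 = 0.8 × 16 / 16 = 0.8 dB.
Output = -36 − 0.8 = -36.8 dB.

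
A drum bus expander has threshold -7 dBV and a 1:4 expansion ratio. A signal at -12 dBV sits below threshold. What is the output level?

Below threshold, a 1:4 expander applies gain = (4−1)×(T − x) of attenuation.
(4−1) × 5 = 15 dB, so output = -12 − 15 = -27 dBV.

-27 dBV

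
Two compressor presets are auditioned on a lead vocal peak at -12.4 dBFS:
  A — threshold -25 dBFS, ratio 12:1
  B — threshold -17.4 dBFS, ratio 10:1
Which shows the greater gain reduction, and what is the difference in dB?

A, by 7.05 dB

A: overshoot 12.6 dB → output overshoot 1.05 dB → GR 11.55 dB.
B: overshoot 5 dB → output overshoot 0.5 dB → GR 4.5 dB.
Difference: 7.05 dB in favour of A.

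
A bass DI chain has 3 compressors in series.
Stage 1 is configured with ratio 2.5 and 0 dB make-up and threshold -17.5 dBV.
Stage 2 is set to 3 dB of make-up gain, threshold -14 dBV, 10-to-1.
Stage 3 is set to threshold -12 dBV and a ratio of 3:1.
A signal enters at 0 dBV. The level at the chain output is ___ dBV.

Stage 1: overshoot 17.5 dB → 17.5/2.5 = 7 dB → -10.5 dBV.
Stage 2: -10.5 dBV is 3.5 dB over -14 dBV; at 10:1 that becomes 0.35 dB over, giving -13.65 dBV; +3 dB make-up → -10.65 dBV.
Stage 3: 1.35 dB above -12 dBV, reduced 3:1 to 0.45 dB above → -11.55 dBV.

-11.55 dBV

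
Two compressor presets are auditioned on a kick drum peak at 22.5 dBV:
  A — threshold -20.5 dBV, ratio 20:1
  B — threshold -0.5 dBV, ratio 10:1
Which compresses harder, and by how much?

A: overshoot 43 dB → output overshoot 2.15 dB → GR 40.85 dB.
B: overshoot 23 dB → output overshoot 2.3 dB → GR 20.7 dB.
A applies 20.15 dB more gain reduction.

A, by 20.15 dB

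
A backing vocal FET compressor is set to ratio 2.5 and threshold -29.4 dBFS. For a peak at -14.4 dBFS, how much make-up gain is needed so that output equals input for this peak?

The peak compresses to -29.4 + 15/2.5 = -23.4 dBFS.
To reach -14.4 dBFS requires -14.4 − (-23.4) = 9 dB of make-up.

9 dB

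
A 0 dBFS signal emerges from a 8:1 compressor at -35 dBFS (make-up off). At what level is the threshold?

Gain reduction = 0 − (-35) = 35 dB; output overshoot = GR / (R − 1) = 35 / 7 = 5 dB.
Threshold = output − output overshoot = -35 − 5 = -40 dBFS.

-40 dBFS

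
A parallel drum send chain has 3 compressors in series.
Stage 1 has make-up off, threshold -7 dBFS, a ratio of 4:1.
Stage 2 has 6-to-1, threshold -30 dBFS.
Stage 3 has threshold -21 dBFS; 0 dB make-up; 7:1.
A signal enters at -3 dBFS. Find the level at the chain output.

-26 dBFS

Stage 1: 4 dB above -7 dBFS, reduced 4:1 to 1 dB above → -6 dBFS.
Stage 2: overshoot 24 dB → 24/6 = 4 dB → -26 dBFS.
Stage 3: -26 dBFS is at or below the -21 dBFS threshold — no compression; output -26 dBFS.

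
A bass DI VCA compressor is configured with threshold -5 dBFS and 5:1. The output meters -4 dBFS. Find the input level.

The compressed level sits -4 − (-5) = 1 dB over threshold.
Undo the ratio: input overshoot = 1 × 5 = 5 dB, giving input = 0 dBFS.

0 dBFS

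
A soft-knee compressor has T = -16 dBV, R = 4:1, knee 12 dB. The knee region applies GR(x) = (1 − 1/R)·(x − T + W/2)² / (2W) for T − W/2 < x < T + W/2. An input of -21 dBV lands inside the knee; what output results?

-21.03125 dBV

x − T + W/2 = -21 − (-16) + 6 = 1.
GR = (1 − 1/4) × 1² / 24 = 0.75 × 1 / 24 = 0.03125 dB.
Output = -21 − 0.03125 = -21.03125 dBV.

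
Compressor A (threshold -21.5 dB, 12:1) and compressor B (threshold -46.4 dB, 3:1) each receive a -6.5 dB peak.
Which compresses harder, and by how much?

B, by 12.85 dB

A: overshoot 15 dB → output overshoot 1.25 dB → GR 13.75 dB.
B: overshoot 39.9 dB → output overshoot 13.3 dB → GR 26.6 dB.
Difference: 12.85 dB in favour of B.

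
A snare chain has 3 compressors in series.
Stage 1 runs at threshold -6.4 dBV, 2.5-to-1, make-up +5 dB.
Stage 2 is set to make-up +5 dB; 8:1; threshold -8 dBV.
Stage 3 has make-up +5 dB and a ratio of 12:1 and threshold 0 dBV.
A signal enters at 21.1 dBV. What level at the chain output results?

Stage 1: 27.5 dB above -6.4 dBV, reduced 2.5:1 to 11 dB above → 4.6 dBV; +5 dB make-up → 9.6 dBV.
Stage 2: 17.6 dB above -8 dBV, reduced 8:1 to 2.2 dB above → -5.8 dBV; +5 dB make-up → -0.8 dBV.
Stage 3: below threshold (-0.8 ≤ 0); passes unchanged; make-up brings it to 4.2 dBV.

4.2 dBV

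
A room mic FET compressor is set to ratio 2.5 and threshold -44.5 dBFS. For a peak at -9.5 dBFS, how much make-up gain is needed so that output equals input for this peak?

21 dB

The peak compresses to -44.5 + 35/2.5 = -30.5 dBFS.
To reach -9.5 dBFS requires -9.5 − (-30.5) = 21 dB of make-up.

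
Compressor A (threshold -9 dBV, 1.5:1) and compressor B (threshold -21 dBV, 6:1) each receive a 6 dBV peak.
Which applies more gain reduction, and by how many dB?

B, by 17.5 dB

A: 15 dB over, compressed to 10 dB over, so 5 dB of GR.
B: 27 dB over, compressed to 4.5 dB over, so 22.5 dB of GR.
B applies 17.5 dB more gain reduction.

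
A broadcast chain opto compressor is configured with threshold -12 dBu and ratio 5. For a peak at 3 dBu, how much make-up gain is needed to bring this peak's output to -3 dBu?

Without make-up, output = threshold + overshoot/5 = -12 + 3 = -9 dBu.
Gap to target: 6 dB.

6 dB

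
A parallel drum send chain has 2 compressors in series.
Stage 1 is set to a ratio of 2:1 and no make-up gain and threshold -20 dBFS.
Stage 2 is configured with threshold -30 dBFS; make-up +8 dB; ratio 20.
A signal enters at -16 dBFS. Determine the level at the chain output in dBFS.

-21.4 dBFS

Stage 1: 4 dB above -20 dBFS, reduced 2:1 to 2 dB above → -18 dBFS.
Stage 2: overshoot 12 dB → 12/20 = 0.6 dB → -29.4 dBFS; +8 dB make-up → -21.4 dBFS.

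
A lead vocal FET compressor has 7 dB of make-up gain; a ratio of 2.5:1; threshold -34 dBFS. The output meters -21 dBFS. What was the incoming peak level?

Stripping the +7 dB make-up gives -28 dBFS at the gain stage.
Post-compression overshoot = -28 − (-34) = 6 dB.
Undo the ratio: input overshoot = 6 × 2.5 = 15 dB, giving input = -19 dBFS.

-19 dBFS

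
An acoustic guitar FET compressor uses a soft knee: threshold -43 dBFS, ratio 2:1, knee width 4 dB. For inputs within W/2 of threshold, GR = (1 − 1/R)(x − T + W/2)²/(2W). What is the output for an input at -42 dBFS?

-42.5625 dBFS

x − T + W/2 = -42 − (-43) + 2 = 3.
GR = (1 − 1/2) × 3² / 8 = 0.5 × 9 / 8 = 0.5625 dB.
Output = -42 − 0.5625 = -42.5625 dBFS.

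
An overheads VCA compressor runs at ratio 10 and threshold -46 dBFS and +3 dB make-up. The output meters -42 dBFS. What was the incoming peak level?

Before make-up, the level was -42 − 3 = -45 dBFS.
The compressed level sits -45 − (-46) = 1 dB over threshold.
Input overshoot = R × output overshoot = 10 dB → input = -46 + 10 = -36 dBFS.

-36 dBFS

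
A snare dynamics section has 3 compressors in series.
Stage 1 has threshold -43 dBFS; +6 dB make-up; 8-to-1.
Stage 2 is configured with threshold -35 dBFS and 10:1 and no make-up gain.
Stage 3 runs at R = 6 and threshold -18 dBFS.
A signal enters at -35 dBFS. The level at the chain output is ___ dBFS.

Stage 1: 8 dB above -43 dBFS, reduced 8:1 to 1 dB above → -42 dBFS; +6 dB make-up → -36 dBFS.
Stage 2: -36 dBFS is at or below the -35 dBFS threshold — no compression; output -36 dBFS.
Stage 3: -36 dBFS ≤ -18 dBFS, so stage 3 doesn't engage; output -36 dBFS.

-36 dBFS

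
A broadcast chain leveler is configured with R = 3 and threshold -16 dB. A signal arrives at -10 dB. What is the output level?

Overshoot: -10 − (-16) = 6 dB.
The 6 dB excess becomes 2 dB after 3:1 reduction.
Output = -16 + 2 = -14 dB.

-14 dB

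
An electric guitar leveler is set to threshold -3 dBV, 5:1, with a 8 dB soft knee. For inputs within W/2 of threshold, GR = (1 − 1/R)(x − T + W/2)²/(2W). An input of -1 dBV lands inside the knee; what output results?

x − T + W/2 = -1 − (-3) + 4 = 6.
GR = (1 − 1/5) × 6² / 16 = 0.8 × 36 / 16 = 1.8 dB.
Output = -1 − 1.8 = -2.8 dBV.

-2.8 dBV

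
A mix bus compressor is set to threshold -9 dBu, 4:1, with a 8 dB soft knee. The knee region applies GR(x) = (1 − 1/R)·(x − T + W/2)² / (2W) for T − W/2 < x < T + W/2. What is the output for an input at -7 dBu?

x − T + W/2 = -7 − (-9) + 4 = 6.
GR = (1 − 1/4) × 6² / 16 = 0.75 × 36 / 16 = 1.6875 dB.
Output = -7 − 1.6875 = -8.6875 dBu.

-8.6875 dBu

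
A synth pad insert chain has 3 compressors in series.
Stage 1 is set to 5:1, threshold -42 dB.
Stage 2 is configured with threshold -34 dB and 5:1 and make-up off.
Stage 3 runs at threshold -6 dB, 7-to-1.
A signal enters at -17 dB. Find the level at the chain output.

Stage 1: overshoot 25 dB → 25/5 = 5 dB → -37 dB.
Stage 2: -37 dB ≤ -34 dB, so stage 2 doesn't engage; output -37 dB.
Stage 3: -37 dB ≤ -6 dB, so stage 3 doesn't engage; output -37 dB.

-37 dB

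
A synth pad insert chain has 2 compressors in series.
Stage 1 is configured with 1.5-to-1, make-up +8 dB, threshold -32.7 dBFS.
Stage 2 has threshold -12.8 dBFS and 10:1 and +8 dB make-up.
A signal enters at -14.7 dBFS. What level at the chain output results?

Stage 1: -14.7 dBFS is 18 dB over -32.7 dBFS; at 1.5:1 that becomes 12 dB over, giving -20.7 dBFS; +8 dB make-up → -12.7 dBFS.
Stage 2: -12.7 dBFS is 0.1 dB over -12.8 dBFS; at 10:1 that becomes 0.01 dB over, giving -12.79 dBFS; +8 dB make-up → -4.79 dBFS.

-4.79 dBFS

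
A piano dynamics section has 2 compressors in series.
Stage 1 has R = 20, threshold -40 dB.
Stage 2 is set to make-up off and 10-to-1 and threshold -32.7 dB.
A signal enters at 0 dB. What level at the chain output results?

Stage 1: 40 dB above -40 dB, reduced 20:1 to 2 dB above → -38 dB.
Stage 2: -38 dB ≤ -32.7 dB, so stage 2 doesn't engage; output -38 dB.

-38 dB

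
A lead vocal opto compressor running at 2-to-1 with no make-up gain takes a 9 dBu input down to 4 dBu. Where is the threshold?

-1 dBu

Gain reduction = 9 − 4 = 5 dB; output overshoot = GR / (R − 1) = 5 / 1 = 5 dB.
Threshold = output − output overshoot = 4 − 5 = -1 dBu.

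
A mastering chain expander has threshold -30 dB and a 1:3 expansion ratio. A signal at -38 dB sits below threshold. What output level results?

-54 dB

Below threshold, a 1:3 expander applies gain = (3−1)×(T − x) of attenuation.
(3−1) × 8 = 16 dB, so output = -38 − 16 = -54 dB.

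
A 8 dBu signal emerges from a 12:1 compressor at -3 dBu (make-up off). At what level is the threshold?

Gain reduction = 8 − (-3) = 11 dB; output overshoot = GR / (R − 1) = 11 / 11 = 1 dB.
Threshold = output − output overshoot = -3 − 1 = -4 dBu.

-4 dBu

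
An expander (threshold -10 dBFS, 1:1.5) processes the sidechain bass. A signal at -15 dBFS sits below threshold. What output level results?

Undershoot = (-10) − (-15) = 5 dB.
At 1:1.5, that expands to 7.5 dB under threshold.
Output = -10 − 7.5 = -17.5 dBFS.

-17.5 dBFS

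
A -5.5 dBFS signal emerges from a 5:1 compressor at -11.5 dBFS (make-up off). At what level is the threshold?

-13 dBFS

Gain reduction = -5.5 − (-11.5) = 6 dB; output overshoot = GR / (R − 1) = 6 / 4 = 1.5 dB.
Threshold = output − output overshoot = -11.5 − 1.5 = -13 dBFS.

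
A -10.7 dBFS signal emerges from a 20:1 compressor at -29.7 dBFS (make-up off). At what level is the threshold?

-30.7 dBFS

Let T be the threshold. Output overshoot = (input overshoot)/R, so -29.7 − T = (-10.7 − T)/20.
20·(-29.7 − T) = -10.7 − T → 19·T = -594 − (-10.7) = -583.3.
T = -583.3/19 = -30.7 dBFS.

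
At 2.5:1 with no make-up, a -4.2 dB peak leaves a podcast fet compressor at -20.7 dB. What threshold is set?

Input is 27.5 dB above T (since output overshoot × R = input overshoot: (-20.7 − T)·2.5 = -4.2 − T gives T = -31.7 dB).
Check: -31.7 + (-4.2 − (-31.7))/2.5 = -31.7 + 11 = -20.7 dB. ✓

-31.7 dB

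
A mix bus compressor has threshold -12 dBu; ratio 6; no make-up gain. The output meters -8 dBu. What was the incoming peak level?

Post-compression overshoot = -8 − (-12) = 4 dB.
Before 6:1 compression the overshoot was 4 × 6 = 24 dB, so input = -12 + 24 = 12 dBu.

12 dBu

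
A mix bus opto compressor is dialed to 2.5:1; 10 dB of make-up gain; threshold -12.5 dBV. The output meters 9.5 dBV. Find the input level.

Remove make-up: 9.5 − 10 = -0.5 dBV.
That's 12 dB above the -12.5 dBV threshold.
Input overshoot = R × output overshoot = 30 dB → input = -12.5 + 30 = 17.5 dBV.

17.5 dBV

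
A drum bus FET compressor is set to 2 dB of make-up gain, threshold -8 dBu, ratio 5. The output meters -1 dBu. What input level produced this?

17 dBu

Before make-up, the level was -1 − 2 = -3 dBu.
The compressed level sits -3 − (-8) = 5 dB over threshold.
Before 5:1 compression the overshoot was 5 × 5 = 25 dB, so input = -8 + 25 = 17 dBu.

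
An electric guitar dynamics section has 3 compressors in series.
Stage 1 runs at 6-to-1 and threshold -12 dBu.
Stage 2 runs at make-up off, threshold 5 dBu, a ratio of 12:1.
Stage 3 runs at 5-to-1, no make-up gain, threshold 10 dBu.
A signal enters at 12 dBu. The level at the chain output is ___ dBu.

Stage 1: 12 dBu is 24 dB over -12 dBu; at 6:1 that becomes 4 dB over, giving -8 dBu.
Stage 2: below threshold (-8 ≤ 5); passes unchanged; output -8 dBu.
Stage 3: -8 dBu ≤ 10 dBu, so stage 3 doesn't engage; output -8 dBu.

-8 dBu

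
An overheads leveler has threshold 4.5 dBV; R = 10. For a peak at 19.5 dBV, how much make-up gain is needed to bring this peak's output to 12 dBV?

The peak compresses to 4.5 + 15/10 = 6 dBV.
To reach 12 dBV requires 12 − 6 = 6 dB of make-up.

6 dB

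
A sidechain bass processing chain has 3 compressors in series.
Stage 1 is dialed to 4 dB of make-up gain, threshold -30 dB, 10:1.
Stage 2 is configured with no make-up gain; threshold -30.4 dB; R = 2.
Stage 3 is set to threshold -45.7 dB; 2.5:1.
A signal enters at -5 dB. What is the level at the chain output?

Stage 1: overshoot 25 dB → 25/10 = 2.5 dB → -27.5 dB; +4 dB make-up → -23.5 dB.
Stage 2: -23.5 dB is 6.9 dB over -30.4 dB; at 2:1 that becomes 3.45 dB over, giving -26.95 dB.
Stage 3: 18.75 dB above -45.7 dB, reduced 2.5:1 to 7.5 dB above → -38.2 dB.

-38.2 dB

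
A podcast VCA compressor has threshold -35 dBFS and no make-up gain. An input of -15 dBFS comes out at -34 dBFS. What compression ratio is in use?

Input overshoot = -15 − (-35) = 20 dB; output overshoot = -34 − (-35) = 1 dB.
Ratio = 20 / 1 = 20.

20:1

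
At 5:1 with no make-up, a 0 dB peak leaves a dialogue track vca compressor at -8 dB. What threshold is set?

Let T be the threshold. Output overshoot = (input overshoot)/R, so -8 − T = (0 − T)/5.
5·(-8 − T) = 0 − T → 4·T = -40 − 0 = -40.
T = -40/4 = -10 dB.

-10 dB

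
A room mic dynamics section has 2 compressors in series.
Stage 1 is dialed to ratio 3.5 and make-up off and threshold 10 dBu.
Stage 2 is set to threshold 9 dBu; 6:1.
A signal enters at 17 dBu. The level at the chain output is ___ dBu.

Stage 1: 17 dBu is 7 dB over 10 dBu; at 3.5:1 that becomes 2 dB over, giving 12 dBu.
Stage 2: 12 dBu is 3 dB over 9 dBu; at 6:1 that becomes 0.5 dB over, giving 9.5 dBu.

9.5 dBu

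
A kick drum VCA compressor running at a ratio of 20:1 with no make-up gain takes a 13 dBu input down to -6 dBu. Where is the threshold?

Let T be the threshold. Output overshoot = (input overshoot)/R, so -6 − T = (13 − T)/20.
20·(-6 − T) = 13 − T → 19·T = -120 − 13 = -133.
T = -133/19 = -7 dBu.

-7 dBu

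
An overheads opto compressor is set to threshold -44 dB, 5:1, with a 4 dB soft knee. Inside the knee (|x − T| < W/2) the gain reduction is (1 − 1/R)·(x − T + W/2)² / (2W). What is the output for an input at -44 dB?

x − T + W/2 = -44 − (-44) + 2 = 2.
GR = (1 − 1/5) × 2² / 8 = 0.8 × 4 / 8 = 0.4 dB.
Output = -44 − 0.4 = -44.4 dB.

-44.4 dB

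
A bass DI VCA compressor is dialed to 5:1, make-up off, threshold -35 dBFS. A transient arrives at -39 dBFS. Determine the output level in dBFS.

-39 dBFS is 4 dB below the -35 dBFS threshold, so no gain reduction is applied.
Output = input = -39 dBFS.

-39 dBFS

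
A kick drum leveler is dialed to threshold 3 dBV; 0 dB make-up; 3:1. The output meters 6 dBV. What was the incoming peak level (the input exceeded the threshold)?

The compressed level sits 6 − 3 = 3 dB over threshold.
Before 3:1 compression the overshoot was 3 × 3 = 9 dB, so input = 3 + 9 = 12 dBV.

12 dBV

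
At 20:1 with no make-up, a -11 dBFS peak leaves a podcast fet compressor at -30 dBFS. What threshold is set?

-31 dBFS

Input is 20 dB above T (since output overshoot × R = input overshoot: (-30 − T)·20 = -11 − T gives T = -31 dBFS).
Check: -31 + (-11 − (-31))/20 = -31 + 1 = -30 dBFS. ✓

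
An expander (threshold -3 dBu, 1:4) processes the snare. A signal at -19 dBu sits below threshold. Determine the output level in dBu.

The input is 16 dB below the -3 dBu threshold.
A 1:4 expander multiplies undershoot by 4: 16 × 4 = 64 dB below threshold.
Output = -3 − 64 = -67 dBu.

-67 dBu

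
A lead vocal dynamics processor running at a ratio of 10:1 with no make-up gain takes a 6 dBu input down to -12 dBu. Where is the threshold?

Gain reduction = 6 − (-12) = 18 dB; output overshoot = GR / (R − 1) = 18 / 9 = 2 dB.
Threshold = output − output overshoot = -12 − 2 = -14 dBu.

-14 dBu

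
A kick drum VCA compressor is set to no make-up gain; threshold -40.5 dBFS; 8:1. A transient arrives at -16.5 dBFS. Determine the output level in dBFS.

-37.5 dBFS

-16.5 dBFS sits 24 dB over threshold.
At 8:1 the overshoot is divided by 8, leaving 3 dB above threshold.
Output = -40.5 + 3 = -37.5 dBFS.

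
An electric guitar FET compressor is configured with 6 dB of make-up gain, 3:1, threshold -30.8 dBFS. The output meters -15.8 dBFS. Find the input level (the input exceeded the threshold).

Remove make-up: -15.8 − 6 = -21.8 dBFS.
Post-compression overshoot = -21.8 − (-30.8) = 9 dB.
Input overshoot = R × output overshoot = 27 dB → input = -30.8 + 27 = -3.8 dBFS.

-3.8 dBFS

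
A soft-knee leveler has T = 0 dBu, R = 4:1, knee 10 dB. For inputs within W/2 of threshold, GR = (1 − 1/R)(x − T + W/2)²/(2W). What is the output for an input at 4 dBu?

x − T + W/2 = 4 − 0 + 5 = 9.
GR = (1 − 1/4) × 9² / 20 = 0.75 × 81 / 20 = 3.0375 dB.
Output = 4 − 3.0375 = 0.9625 dBu.

0.9625 dBu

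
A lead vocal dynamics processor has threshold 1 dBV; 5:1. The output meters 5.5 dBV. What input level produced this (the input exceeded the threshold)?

That's 4.5 dB above the 1 dBV threshold.
Before 5:1 compression the overshoot was 4.5 × 5 = 22.5 dB, so input = 1 + 22.5 = 23.5 dBV.

23.5 dBV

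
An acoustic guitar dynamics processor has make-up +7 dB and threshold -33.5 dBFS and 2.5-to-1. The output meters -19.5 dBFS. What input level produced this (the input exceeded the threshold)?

-16 dBFS

Stripping the +7 dB make-up gives -26.5 dBFS at the gain stage.
That's 7 dB above the -33.5 dBFS threshold.
Input overshoot = R × output overshoot = 17.5 dB → input = -33.5 + 17.5 = -16 dBFS.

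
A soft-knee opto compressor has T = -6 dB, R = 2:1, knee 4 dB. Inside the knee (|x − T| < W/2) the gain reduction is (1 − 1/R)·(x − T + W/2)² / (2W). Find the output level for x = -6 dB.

-6.25 dB

x − T + W/2 = -6 − (-6) + 2 = 2.
GR = (1 − 1/2) × 2² / 8 = 0.5 × 4 / 8 = 0.25 dB.
Output = -6 − 0.25 = -6.25 dB.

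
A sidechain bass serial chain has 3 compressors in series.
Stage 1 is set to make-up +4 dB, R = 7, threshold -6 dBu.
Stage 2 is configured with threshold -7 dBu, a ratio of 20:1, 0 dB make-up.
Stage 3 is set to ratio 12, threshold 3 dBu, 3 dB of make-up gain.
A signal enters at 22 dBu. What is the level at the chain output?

Stage 1: overshoot 28 dB → 28/7 = 4 dB → -2 dBu; +4 dB make-up → 2 dBu.
Stage 2: 9 dB above -7 dBu, reduced 20:1 to 0.45 dB above → -6.55 dBu.
Stage 3: -6.55 dBu is at or below the 3 dBu threshold — no compression; make-up brings it to -3.55 dBu.

-3.55 dBu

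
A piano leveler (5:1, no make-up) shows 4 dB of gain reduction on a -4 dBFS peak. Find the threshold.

-9 dBFS

Let T be the threshold. Output overshoot = (input overshoot)/R, so -8 − T = (-4 − T)/5.
5·(-8 − T) = -4 − T → 4·T = -40 − (-4) = -36.
T = -36/4 = -9 dBFS.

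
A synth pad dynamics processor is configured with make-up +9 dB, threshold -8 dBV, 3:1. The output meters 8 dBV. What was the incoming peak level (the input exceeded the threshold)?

13 dBV

Before make-up, the level was 8 − 9 = -1 dBV.
Post-compression overshoot = -1 − (-8) = 7 dB.
Before 3:1 compression the overshoot was 7 × 3 = 21 dB, so input = -8 + 21 = 13 dBV.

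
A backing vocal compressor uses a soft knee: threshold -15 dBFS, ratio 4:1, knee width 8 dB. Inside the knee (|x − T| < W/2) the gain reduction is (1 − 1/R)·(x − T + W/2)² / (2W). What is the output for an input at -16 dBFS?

x − T + W/2 = -16 − (-15) + 4 = 3.
GR = (1 − 1/4) × 3² / 16 = 0.75 × 9 / 16 = 0.421875 dB.
Output = -16 − 0.421875 = -16.421875 dBFS.

-16.421875 dBFS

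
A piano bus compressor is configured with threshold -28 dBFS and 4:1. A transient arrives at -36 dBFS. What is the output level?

-36 dBFS

-36 dBFS is 8 dB below the -28 dBFS threshold, so no gain reduction is applied.
Output = input = -36 dBFS.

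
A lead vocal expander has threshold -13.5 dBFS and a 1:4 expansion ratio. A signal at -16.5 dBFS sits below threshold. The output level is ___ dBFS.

-25.5 dBFS

The input is 3 dB below the -13.5 dBFS threshold.
A 1:4 expander multiplies undershoot by 4: 3 × 4 = 12 dB below threshold.
Output = -13.5 − 12 = -25.5 dBFS.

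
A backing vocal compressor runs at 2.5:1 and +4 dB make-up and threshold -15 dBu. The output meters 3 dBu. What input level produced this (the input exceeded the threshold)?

20 dBu

Remove make-up: 3 − 4 = -1 dBu.
The compressed level sits -1 − (-15) = 14 dB over threshold.
Input overshoot = R × output overshoot = 35 dB → input = -15 + 35 = 20 dBu.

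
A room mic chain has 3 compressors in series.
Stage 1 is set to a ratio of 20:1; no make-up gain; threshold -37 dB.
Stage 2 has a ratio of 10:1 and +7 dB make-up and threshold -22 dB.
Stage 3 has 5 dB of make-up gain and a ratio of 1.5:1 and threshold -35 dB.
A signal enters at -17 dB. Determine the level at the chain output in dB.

-26 dB

Stage 1: -17 dB is 20 dB over -37 dB; at 20:1 that becomes 1 dB over, giving -36 dB.
Stage 2: -36 dB ≤ -22 dB, so stage 2 doesn't engage; make-up brings it to -29 dB.
Stage 3: 6 dB above -35 dB, reduced 1.5:1 to 4 dB above → -31 dB; +5 dB make-up → -26 dB.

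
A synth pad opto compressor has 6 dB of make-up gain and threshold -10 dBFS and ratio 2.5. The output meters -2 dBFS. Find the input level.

Before make-up, the level was -2 − 6 = -8 dBFS.
The compressed level sits -8 − (-10) = 2 dB over threshold.
Before 2.5:1 compression the overshoot was 2 × 2.5 = 5 dB, so input = -10 + 5 = -5 dBFS.

-5 dBFS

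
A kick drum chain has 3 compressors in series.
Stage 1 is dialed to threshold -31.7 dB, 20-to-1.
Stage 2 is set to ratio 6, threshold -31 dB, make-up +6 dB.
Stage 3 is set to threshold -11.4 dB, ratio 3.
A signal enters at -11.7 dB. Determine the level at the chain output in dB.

Stage 1: overshoot 20 dB → 20/20 = 1 dB → -30.7 dB.
Stage 2: 0.3 dB above -31 dB, reduced 6:1 to 0.05 dB above → -30.95 dB; +6 dB make-up → -24.95 dB.
Stage 3: -24.95 dB ≤ -11.4 dB, so stage 3 doesn't engage; output -24.95 dB.

-24.95 dB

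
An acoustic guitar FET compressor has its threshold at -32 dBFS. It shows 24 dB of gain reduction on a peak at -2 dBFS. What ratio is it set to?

5:1

Input overshoot = -2 − (-32) = 30 dB.
Output overshoot = 30 − 24 = 6 dB.
Ratio = input overshoot / output overshoot = 30 / 6 = 5.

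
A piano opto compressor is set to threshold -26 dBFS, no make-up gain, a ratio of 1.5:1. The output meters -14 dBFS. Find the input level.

The compressed level sits -14 − (-26) = 12 dB over threshold.
Before 1.5:1 compression the overshoot was 12 × 1.5 = 18 dB, so input = -26 + 18 = -8 dBFS.

-8 dBFS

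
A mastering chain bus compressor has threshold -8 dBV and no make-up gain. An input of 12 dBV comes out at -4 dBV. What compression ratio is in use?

5:1

Input overshoot = 12 − (-8) = 20 dB; output overshoot = -4 − (-8) = 4 dB.
Ratio = 20 / 4 = 5.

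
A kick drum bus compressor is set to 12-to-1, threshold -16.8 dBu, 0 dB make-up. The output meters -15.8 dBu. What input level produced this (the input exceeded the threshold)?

Post-compression overshoot = -15.8 − (-16.8) = 1 dB.
Input overshoot = R × output overshoot = 12 dB → input = -16.8 + 12 = -4.8 dBu.

-4.8 dBu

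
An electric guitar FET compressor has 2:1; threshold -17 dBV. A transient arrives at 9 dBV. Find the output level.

-4 dBV

Overshoot: 9 − (-17) = 26 dB.
2:1 compression reduces that to 26/2 = 13 dB over.
That puts the output at -4 dBV.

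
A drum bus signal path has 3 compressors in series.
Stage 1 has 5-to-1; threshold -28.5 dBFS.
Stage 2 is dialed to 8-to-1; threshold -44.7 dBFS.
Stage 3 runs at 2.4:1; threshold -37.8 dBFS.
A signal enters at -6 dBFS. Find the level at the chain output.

-42.1125 dBFS

Stage 1: 22.5 dB above -28.5 dBFS, reduced 5:1 to 4.5 dB above → -24 dBFS.
Stage 2: overshoot 20.7 dB → 20.7/8 = 2.5875 dB → -42.1125 dBFS.
Stage 3: -42.1125 dBFS is at or below the -37.8 dBFS threshold — no compression; output -42.1125 dBFS.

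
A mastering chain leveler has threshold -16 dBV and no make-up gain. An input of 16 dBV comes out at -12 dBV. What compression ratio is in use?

Input overshoot = 16 − (-16) = 32 dB; output overshoot = -12 − (-16) = 4 dB.
Ratio = 32 / 4 = 8.

8:1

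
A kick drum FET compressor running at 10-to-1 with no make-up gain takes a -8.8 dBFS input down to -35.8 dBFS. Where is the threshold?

-38.8 dBFS

Input is 30 dB above T (since output overshoot × R = input overshoot: (-35.8 − T)·10 = -8.8 − T gives T = -38.8 dBFS).
Check: -38.8 + (-8.8 − (-38.8))/10 = -38.8 + 3 = -35.8 dBFS. ✓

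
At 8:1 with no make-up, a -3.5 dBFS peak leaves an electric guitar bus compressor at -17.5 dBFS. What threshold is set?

-19.5 dBFS

Gain reduction = -3.5 − (-17.5) = 14 dB; output overshoot = GR / (R − 1) = 14 / 7 = 2 dB.
Threshold = output − output overshoot = -17.5 − 2 = -19.5 dBFS.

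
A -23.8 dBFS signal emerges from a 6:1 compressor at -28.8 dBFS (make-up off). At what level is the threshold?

-29.8 dBFS

Let T be the threshold. Output overshoot = (input overshoot)/R, so -28.8 − T = (-23.8 − T)/6.
6·(-28.8 − T) = -23.8 − T → 5·T = -172.8 − (-23.8) = -149.
T = -149/5 = -29.8 dBFS.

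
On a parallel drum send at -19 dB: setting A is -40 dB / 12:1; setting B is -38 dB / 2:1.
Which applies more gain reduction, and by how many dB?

A, by 9.75 dB

A: GR = 21 − 21/12 = 19.25 dB.
B: GR = 19 − 19/2 = 9.5 dB.
A applies 9.75 dB more gain reduction.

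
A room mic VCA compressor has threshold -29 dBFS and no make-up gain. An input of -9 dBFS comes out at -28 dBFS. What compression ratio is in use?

20:1

Input overshoot = -9 − (-29) = 20 dB; output overshoot = -28 − (-29) = 1 dB.
Ratio = 20 / 1 = 20.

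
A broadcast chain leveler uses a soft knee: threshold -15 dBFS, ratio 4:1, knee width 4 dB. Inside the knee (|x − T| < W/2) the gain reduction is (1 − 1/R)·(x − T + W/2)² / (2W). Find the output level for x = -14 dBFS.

-14.84375 dBFS

x − T + W/2 = -14 − (-15) + 2 = 3.
GR = (1 − 1/4) × 3² / 8 = 0.75 × 9 / 8 = 0.84375 dB.
Output = -14 − 0.84375 = -14.84375 dBFS.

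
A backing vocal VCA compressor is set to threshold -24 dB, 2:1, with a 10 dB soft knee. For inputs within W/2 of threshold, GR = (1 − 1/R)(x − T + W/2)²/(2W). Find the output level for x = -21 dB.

x − T + W/2 = -21 − (-24) + 5 = 8.
GR = (1 − 1/2) × 8² / 20 = 0.5 × 64 / 20 = 1.6 dB.
Output = -21 − 1.6 = -22.6 dB.

-22.6 dB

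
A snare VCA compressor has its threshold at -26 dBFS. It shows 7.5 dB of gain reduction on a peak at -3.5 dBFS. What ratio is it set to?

Input overshoot = -3.5 − (-26) = 22.5 dB.
Output overshoot = 22.5 − 7.5 = 15 dB.
Ratio = input overshoot / output overshoot = 22.5 / 15 = 1.5.

1.5:1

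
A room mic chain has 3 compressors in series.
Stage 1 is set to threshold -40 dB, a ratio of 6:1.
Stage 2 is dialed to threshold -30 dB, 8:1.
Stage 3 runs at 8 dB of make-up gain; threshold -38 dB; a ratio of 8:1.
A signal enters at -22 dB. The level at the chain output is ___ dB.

Stage 1: -22 dB is 18 dB over -40 dB; at 6:1 that becomes 3 dB over, giving -37 dB.
Stage 2: -37 dB ≤ -30 dB, so stage 2 doesn't engage; output -37 dB.
Stage 3: 1 dB above -38 dB, reduced 8:1 to 0.125 dB above → -37.875 dB; +8 dB make-up → -29.875 dB.

-29.875 dB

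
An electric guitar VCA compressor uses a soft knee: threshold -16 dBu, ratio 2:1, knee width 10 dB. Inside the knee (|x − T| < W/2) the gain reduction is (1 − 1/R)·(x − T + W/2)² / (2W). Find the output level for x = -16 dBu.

x − T + W/2 = -16 − (-16) + 5 = 5.
GR = (1 − 1/2) × 5² / 20 = 0.5 × 25 / 20 = 0.625 dB.
Output = -16 − 0.625 = -16.625 dBu.

-16.625 dBu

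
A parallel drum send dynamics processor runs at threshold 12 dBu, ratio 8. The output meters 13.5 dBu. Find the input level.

24 dBu

That's 1.5 dB above the 12 dBu threshold.
Input overshoot = R × output overshoot = 12 dB → input = 12 + 12 = 24 dBu.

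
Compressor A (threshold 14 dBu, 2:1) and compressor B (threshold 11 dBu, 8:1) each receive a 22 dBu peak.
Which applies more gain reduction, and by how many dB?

A: GR = 8 − 8/2 = 4 dB.
B: GR = 11 − 11/8 = 9.625 dB.
B reduces 5.625 dB more.

B, by 5.625 dB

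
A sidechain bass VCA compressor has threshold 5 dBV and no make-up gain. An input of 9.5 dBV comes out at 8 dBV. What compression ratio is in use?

1.5:1

Input overshoot = 9.5 − 5 = 4.5 dB; output overshoot = 8 − 5 = 3 dB.
Ratio = 4.5 / 3 = 1.5.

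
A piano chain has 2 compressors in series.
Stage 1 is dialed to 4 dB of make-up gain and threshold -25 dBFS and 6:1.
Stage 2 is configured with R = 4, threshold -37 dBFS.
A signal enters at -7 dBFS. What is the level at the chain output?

Stage 1: overshoot 18 dB → 18/6 = 3 dB → -22 dBFS; +4 dB make-up → -18 dBFS.
Stage 2: 19 dB above -37 dBFS, reduced 4:1 to 4.75 dB above → -32.25 dBFS.

-32.25 dBFS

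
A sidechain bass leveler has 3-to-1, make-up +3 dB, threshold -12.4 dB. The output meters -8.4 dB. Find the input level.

-9.4 dB

Before make-up, the level was -8.4 − 3 = -11.4 dB.
The compressed level sits -11.4 − (-12.4) = 1 dB over threshold.
Before 3:1 compression the overshoot was 1 × 3 = 3 dB, so input = -12.4 + 3 = -9.4 dB.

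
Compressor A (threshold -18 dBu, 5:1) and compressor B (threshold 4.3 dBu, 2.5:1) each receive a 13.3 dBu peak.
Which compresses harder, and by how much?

A: GR = 31.3 − 31.3/5 = 25.04 dB.
B: GR = 9 − 9/2.5 = 5.4 dB.
Difference: 19.64 dB in favour of A.

A, by 19.64 dB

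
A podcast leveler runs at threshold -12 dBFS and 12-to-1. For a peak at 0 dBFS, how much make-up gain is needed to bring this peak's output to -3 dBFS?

8 dB

The peak compresses to -12 + 12/12 = -11 dBFS.
To reach -3 dBFS requires -3 − (-11) = 8 dB of make-up.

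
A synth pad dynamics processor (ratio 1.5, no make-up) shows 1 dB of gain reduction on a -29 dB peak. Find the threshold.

-32 dB

Gain reduction = -29 − (-30) = 1 dB; output overshoot = GR / (R − 1) = 1 / 0.5 = 2 dB.
Threshold = output − output overshoot = -30 − 2 = -32 dB.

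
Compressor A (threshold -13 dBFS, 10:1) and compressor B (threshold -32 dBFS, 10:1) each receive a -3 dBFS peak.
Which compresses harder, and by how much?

B, by 17.1 dB

A: 10 dB over, compressed to 1 dB over, so 9 dB of GR.
B: 29 dB over, compressed to 2.9 dB over, so 26.1 dB of GR.
B applies 17.1 dB more gain reduction.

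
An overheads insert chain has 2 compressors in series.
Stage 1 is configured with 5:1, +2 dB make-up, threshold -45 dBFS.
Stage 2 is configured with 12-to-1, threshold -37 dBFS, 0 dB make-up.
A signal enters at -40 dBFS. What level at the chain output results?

Stage 1: -40 dBFS is 5 dB over -45 dBFS; at 5:1 that becomes 1 dB over, giving -44 dBFS; +2 dB make-up → -42 dBFS.
Stage 2: -42 dBFS ≤ -37 dBFS, so stage 2 doesn't engage; output -42 dBFS.

-42 dBFS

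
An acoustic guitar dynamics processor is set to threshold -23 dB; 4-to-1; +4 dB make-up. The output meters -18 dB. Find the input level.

Remove make-up: -18 − 4 = -22 dB.
Post-compression overshoot = -22 − (-23) = 1 dB.
Undo the ratio: input overshoot = 1 × 4 = 4 dB, giving input = -19 dB.

-19 dB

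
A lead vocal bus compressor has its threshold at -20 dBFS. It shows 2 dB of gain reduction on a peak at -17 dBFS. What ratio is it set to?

3:1

Input overshoot = -17 − (-20) = 3 dB.
Output overshoot = 3 − 2 = 1 dB.
Ratio = input overshoot / output overshoot = 3 / 1 = 3.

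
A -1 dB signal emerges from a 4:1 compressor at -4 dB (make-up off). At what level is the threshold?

Let T be the threshold. Output overshoot = (input overshoot)/R, so -4 − T = (-1 − T)/4.
4·(-4 − T) = -1 − T → 3·T = -16 − (-1) = -15.
T = -15/3 = -5 dB.

-5 dB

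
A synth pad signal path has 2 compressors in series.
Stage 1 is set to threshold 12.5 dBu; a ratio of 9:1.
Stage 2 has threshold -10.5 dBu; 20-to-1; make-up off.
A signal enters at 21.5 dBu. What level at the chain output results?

Stage 1: 9 dB above 12.5 dBu, reduced 9:1 to 1 dB above → 13.5 dBu.
Stage 2: overshoot 24 dB → 24/20 = 1.2 dB → -9.3 dBu.

-9.3 dBu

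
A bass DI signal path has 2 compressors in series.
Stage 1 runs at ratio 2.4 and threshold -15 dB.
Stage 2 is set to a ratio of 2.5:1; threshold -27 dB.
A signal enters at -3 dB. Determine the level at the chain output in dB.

-20.2 dB

Stage 1: -3 dB is 12 dB over -15 dB; at 2.4:1 that becomes 5 dB over, giving -10 dB.
Stage 2: 17 dB above -27 dB, reduced 2.5:1 to 6.8 dB above → -20.2 dB.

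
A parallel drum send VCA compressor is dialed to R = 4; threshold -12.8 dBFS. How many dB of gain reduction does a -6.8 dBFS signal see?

4.5 dB

Overshoot = -6.8 − (-12.8) = 6 dB.
After 4:1 compression the overshoot becomes 6/4 = 1.5 dB.
Gain reduction = 6 − 1.5 = 4.5 dB.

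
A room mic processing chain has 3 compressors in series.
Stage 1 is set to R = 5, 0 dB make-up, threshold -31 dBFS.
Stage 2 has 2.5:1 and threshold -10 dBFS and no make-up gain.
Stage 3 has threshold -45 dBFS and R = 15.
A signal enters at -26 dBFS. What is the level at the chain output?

-44 dBFS

Stage 1: -26 dBFS is 5 dB over -31 dBFS; at 5:1 that becomes 1 dB over, giving -30 dBFS.
Stage 2: -30 dBFS ≤ -10 dBFS, so stage 2 doesn't engage; output -30 dBFS.
Stage 3: overshoot 15 dB → 15/15 = 1 dB → -44 dBFS.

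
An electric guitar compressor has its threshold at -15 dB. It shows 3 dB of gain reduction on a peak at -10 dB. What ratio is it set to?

2.5:1

Input overshoot = -10 − (-15) = 5 dB.
Output overshoot = 5 − 3 = 2 dB.
Ratio = input overshoot / output overshoot = 5 / 2 = 2.5.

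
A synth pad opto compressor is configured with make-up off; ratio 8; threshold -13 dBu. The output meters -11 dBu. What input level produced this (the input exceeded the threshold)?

3 dBu

Post-compression overshoot = -11 − (-13) = 2 dB.
Input overshoot = R × output overshoot = 16 dB → input = -13 + 16 = 3 dBu.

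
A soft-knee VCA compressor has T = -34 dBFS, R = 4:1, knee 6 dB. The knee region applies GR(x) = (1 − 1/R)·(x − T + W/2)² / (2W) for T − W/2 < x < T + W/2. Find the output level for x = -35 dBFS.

-35.25 dBFS

x − T + W/2 = -35 − (-34) + 3 = 2.
GR = (1 − 1/4) × 2² / 12 = 0.75 × 4 / 12 = 0.25 dB.
Output = -35 − 0.25 = -35.25 dBFS.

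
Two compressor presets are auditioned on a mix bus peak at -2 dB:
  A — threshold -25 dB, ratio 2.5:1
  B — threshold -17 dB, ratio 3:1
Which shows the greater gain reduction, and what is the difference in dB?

A: GR = 23 − 23/2.5 = 13.8 dB.
B: GR = 15 − 15/3 = 10 dB.
A applies 3.8 dB more gain reduction.

A, by 3.8 dB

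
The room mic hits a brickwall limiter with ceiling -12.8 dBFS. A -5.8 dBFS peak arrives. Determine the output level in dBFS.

-12.8 dBFS

The limiter clamps the peak to its -12.8 dBFS ceiling.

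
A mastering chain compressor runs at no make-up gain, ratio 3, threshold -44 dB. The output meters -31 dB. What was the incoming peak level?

Post-compression overshoot = -31 − (-44) = 13 dB.
Input overshoot = R × output overshoot = 39 dB → input = -44 + 39 = -5 dB.

-5 dB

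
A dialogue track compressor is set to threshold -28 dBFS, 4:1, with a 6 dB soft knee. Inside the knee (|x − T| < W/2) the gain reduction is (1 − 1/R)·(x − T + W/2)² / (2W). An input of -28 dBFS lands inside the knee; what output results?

-28.5625 dBFS

x − T + W/2 = -28 − (-28) + 3 = 3.
GR = (1 − 1/4) × 3² / 12 = 0.75 × 9 / 12 = 0.5625 dB.
Output = -28 − 0.5625 = -28.5625 dBFS.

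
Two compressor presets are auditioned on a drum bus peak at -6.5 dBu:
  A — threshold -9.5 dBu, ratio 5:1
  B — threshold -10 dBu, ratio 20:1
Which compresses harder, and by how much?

A: overshoot 3 dB → output overshoot 0.6 dB → GR 2.4 dB.
B: overshoot 3.5 dB → output overshoot 0.175 dB → GR 3.325 dB.
B applies 0.925 dB more gain reduction.

B, by 0.925 dB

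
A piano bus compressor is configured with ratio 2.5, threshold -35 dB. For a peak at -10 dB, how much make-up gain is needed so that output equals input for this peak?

Overshoot 25 dB → 25/2.5 = 10 dB after compression, so the compressed level is -35 + 10 = -25 dB.
Make-up = target − compressed = -10 − (-25) = 15 dB.

15 dB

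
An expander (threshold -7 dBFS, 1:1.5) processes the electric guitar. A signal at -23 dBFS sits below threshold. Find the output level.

Below threshold, a 1:1.5 expander applies gain = (1.5−1)×(T − x) of attenuation.
(1.5−1) × 16 = 8 dB, so output = -23 − 8 = -31 dBFS.

-31 dBFS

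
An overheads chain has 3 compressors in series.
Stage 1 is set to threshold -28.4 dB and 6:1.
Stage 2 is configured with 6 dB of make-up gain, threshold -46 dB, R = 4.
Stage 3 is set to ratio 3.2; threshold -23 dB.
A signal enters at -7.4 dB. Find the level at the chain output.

Stage 1: -7.4 dB is 21 dB over -28.4 dB; at 6:1 that becomes 3.5 dB over, giving -24.9 dB.
Stage 2: -24.9 dB is 21.1 dB over -46 dB; at 4:1 that becomes 5.275 dB over, giving -40.725 dB; +6 dB make-up → -34.725 dB.
Stage 3: below threshold (-34.725 ≤ -23); passes unchanged; output -34.725 dB.

-34.725 dB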